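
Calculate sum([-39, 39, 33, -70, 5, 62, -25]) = 5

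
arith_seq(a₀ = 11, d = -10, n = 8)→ a_0 = 11 + 0*-10 = 11
a_1 = 11 + 1*-10 = 1
a_2 = 11 + 2*-10 = -9
...
= [11, 1, -9, -19, -29, -39, -49, -59]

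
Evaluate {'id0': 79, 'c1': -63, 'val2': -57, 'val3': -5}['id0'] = 79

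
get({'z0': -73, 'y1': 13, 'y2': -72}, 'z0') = -73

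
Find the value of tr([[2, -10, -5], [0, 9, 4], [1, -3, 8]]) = 19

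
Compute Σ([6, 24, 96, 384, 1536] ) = 2046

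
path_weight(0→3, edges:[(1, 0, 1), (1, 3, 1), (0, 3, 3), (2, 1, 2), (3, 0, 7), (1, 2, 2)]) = 3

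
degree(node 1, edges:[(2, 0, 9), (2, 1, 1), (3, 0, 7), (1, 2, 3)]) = 2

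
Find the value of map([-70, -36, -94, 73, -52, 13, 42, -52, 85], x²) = (-70)²=4900, (-36)²=1296, (-94)²=8836, (73)²=5329, (-52)²=2704, (13)²=169, (42)²=1764, (-52)²=2704, (85)²=7225
= [4900, 1296, 8836, 5329, 2704, 169, 1764, 2704, 7225]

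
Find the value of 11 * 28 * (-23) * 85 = -602140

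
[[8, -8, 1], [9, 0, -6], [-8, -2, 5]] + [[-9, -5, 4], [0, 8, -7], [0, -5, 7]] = [[-1, -13, 5], [9, 8, -13], [-8, -7, 12]]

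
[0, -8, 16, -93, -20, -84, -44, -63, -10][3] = -93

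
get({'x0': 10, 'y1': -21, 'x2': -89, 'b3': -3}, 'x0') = 10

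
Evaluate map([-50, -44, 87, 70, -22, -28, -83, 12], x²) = [2500, 1936, 7569, 4900, 484, 784, 6889, 144]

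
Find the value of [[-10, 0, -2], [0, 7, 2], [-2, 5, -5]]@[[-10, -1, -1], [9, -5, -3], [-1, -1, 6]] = C[0][0] = (-10)*(-10) + (0)*(9) + (-2)*(-1) = 102
C[0][1] = (-10)*(-1) + (0)*(-5) + (-2)*(-1) = 12
C[0][2] = (-10)*(-1) + (0)*(-3) + (-2)*(6) = -2
C[1][0] = (0)*(-10) + (7)*(9) + (2)*(-1) = 61
C[1][1] = (0)*(-1) + (7)*(-5) + (2)*(-1) = -37
C[1][2] = (0)*(-1) + (7)*(-3) + (2)*(6) = -9
... (3 more cells)
= [[102, 12, -2], [61, -37, -9], [70, -18, -43]]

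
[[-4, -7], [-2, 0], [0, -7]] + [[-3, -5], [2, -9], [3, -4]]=[[-7, -12], [0, -9], [3, -11]]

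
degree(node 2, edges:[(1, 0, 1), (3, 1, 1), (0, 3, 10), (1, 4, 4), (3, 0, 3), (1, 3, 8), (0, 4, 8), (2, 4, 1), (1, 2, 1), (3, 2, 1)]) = 3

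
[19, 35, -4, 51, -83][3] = 51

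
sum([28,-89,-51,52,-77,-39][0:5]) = slice → [28, -89, -51, 52, -77]
28 + (-89) + (-51) + 52 + (-77)
= -137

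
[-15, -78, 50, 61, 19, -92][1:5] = [-78, 50, 61, 19]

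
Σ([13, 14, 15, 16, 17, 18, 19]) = 13 + 14 + 15 + 16 + 17 + 18 + 19
= 112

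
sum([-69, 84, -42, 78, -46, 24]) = 29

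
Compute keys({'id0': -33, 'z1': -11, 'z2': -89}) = ['id0', 'z1', 'z2']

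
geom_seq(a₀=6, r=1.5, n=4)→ [6.0, 9.0, 13.5, 20.25]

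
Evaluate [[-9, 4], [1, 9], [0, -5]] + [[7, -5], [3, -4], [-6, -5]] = [[-2, -1], [4, 5], [-6, -10]]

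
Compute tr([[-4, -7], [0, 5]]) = 1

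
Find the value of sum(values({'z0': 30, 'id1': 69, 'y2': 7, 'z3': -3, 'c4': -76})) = 27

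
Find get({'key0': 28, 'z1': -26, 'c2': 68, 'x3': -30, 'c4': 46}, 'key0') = 28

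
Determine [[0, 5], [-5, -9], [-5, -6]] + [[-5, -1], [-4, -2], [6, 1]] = [[-5, 4], [-9, -11], [1, -5]]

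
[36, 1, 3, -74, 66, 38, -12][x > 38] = [66]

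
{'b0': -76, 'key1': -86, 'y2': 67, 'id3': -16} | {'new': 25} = {'b0': -76, 'key1': -86, 'y2': 67, 'id3': -16, 'new': 25}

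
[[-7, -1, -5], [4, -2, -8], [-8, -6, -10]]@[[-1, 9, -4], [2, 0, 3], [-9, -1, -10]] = C[0][0] = (-7)*(-1) + (-1)*(2) + (-5)*(-9) = 50
C[0][1] = (-7)*(9) + (-1)*(0) + (-5)*(-1) = -58
C[0][2] = (-7)*(-4) + (-1)*(3) + (-5)*(-10) = 75
C[1][0] = (4)*(-1) + (-2)*(2) + (-8)*(-9) = 64
C[1][1] = (4)*(9) + (-2)*(0) + (-8)*(-1) = 44
C[1][2] = (4)*(-4) + (-2)*(3) + (-8)*(-10) = 58
... (3 more cells)
= [[50, -58, 75], [64, 44, 58], [86, -62, 114]]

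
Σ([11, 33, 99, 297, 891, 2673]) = 11 + 33 + 99 + 297 + 891 + 2673
= 4004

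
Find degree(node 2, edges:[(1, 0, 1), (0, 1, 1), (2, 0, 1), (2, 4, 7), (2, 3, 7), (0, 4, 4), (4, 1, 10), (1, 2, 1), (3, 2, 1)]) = incident: (2,0), (2,4), (2,3), (1,2), (3,2)
= 5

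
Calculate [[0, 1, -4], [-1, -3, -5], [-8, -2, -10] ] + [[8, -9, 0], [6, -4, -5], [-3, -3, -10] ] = [[8, -8, -4], [5, -7, -10], [-11, -5, -20]]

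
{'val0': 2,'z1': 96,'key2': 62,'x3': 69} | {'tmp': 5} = {'val0': 2, 'z1': 96, 'key2': 62, 'x3': 69, 'tmp': 5}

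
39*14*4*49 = 107016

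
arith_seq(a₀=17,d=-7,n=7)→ a_0 = 17 + 0*-7 = 17
a_1 = 17 + 1*-7 = 10
a_2 = 17 + 2*-7 = 3
...
= [17, 10, 3, -4, -11, -18, -25]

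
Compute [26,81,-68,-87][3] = -87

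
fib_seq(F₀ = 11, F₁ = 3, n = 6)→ F_2 = F_1 + F_0 = 14
F_3 = F_2 + F_1 = 17
F_4 = F_3 + F_2 = 31
...
= [11, 3, 14, 17, 31, 48]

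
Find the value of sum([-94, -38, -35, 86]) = (-94) + (-38) + (-35) + 86
= -81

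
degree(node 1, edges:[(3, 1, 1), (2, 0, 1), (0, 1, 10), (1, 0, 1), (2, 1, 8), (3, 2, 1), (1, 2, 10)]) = 5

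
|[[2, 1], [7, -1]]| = (2)*(-1) - (1)*(7)
= -9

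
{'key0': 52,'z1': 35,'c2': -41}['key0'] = 52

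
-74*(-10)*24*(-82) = -1456320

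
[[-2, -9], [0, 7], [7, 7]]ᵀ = [[-2, 0, 7], [-9, 7, 7]]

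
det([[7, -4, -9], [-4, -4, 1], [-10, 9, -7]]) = (1)*(7)*det([[-4, 1], [9, -7]]) + (-1)*(-4)*det([[-4, 1], [-10, -7]]) + (1)*(-9)*det([[-4, -4], [-10, 9]])
= 133 + 152 + 684
= 969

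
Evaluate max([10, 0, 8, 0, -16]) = 10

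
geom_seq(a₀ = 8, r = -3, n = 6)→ a_0 = 8*(-3)^0 = 8
a_1 = 8*(-3)^1 = -24
a_2 = 8*(-3)^2 = 72
...
= [8, -24, 72, -216, 648, -1944]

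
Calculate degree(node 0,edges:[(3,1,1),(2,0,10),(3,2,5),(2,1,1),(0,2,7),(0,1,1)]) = incident: (2,0), (0,2), (0,1)
= 3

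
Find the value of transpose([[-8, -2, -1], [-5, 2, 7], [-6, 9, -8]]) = [[-8, -5, -6], [-2, 2, 9], [-1, 7, -8]]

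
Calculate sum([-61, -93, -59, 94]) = -119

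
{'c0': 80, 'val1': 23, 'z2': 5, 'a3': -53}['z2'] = 5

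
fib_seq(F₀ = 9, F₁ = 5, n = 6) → F_2 = F_1 + F_0 = 14
F_3 = F_2 + F_1 = 19
F_4 = F_3 + F_2 = 33
...
= [9, 5, 14, 19, 33, 52]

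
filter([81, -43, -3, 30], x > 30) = keep x where x > 30: 81✓, -43✗, -3✗, 30✗
= [81]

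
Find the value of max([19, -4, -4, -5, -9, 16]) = 19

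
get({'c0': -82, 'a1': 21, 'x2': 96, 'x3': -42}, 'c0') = -82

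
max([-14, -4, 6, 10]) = 10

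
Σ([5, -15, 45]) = 5 + -15 + 45
= 35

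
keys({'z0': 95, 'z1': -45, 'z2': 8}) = ['z0', 'z1', 'z2']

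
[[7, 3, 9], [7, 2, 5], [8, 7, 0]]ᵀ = [[7, 7, 8], [3, 2, 7], [9, 5, 0]]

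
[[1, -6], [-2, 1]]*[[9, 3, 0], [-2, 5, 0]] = [[21, -27, 0], [-20, -1, 0]]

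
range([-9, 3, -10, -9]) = 13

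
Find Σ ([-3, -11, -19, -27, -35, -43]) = (-3) + (-11) + (-19) + (-27) + (-35) + (-43)
= -138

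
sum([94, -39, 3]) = 58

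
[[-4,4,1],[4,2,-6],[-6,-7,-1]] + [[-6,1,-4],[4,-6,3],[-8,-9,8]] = [[-10, 5, -3], [8, -4, -3], [-14, -16, 7]]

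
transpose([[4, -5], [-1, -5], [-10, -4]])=[[4, -1, -10], [-5, -5, -4]]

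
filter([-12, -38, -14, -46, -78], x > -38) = keep x where x > -38: -12✓, -38✗, -14✓, -46✗, -78✗
= [-12, -14]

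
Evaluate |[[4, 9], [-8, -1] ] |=(4)*(-1) - (9)*(-8)
= 68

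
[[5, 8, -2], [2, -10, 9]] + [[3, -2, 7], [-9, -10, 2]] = [[8, 6, 5], [-7, -20, 11]]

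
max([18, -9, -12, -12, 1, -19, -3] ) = 18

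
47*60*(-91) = -256620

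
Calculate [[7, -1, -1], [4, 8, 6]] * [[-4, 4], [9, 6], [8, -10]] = C[0][0] = (7)*(-4) + (-1)*(9) + (-1)*(8) = -45
C[0][1] = (7)*(4) + (-1)*(6) + (-1)*(-10) = 32
C[1][0] = (4)*(-4) + (8)*(9) + (6)*(8) = 104
C[1][1] = (4)*(4) + (8)*(6) + (6)*(-10) = 4
= [[-45, 32], [104, 4]]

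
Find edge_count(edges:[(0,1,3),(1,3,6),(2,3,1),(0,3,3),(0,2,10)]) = 5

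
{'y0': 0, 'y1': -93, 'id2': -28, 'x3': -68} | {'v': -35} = {'y0': 0, 'y1': -93, 'id2': -28, 'x3': -68, 'v': -35}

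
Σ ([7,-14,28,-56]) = 7 + -14 + 28 + -56
= -35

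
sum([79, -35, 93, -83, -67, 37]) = 24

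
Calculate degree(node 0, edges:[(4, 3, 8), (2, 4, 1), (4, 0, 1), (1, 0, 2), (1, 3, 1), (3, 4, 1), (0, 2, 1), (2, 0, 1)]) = 4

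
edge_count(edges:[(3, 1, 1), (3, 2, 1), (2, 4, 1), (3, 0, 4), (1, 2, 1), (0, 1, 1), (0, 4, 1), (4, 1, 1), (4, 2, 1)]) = 9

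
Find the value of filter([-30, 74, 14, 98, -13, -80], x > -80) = [-30, 74, 14, 98, -13]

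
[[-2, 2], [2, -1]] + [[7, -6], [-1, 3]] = [[5, -4], [1, 2]]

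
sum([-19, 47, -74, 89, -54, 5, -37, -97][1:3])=slice → [47, -74]
47 + (-74)
= -27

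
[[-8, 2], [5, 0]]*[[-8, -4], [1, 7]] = C[0][0] = (-8)*(-8) + (2)*(1) = 66
C[0][1] = (-8)*(-4) + (2)*(7) = 46
C[1][0] = (5)*(-8) + (0)*(1) = -40
C[1][1] = (5)*(-4) + (0)*(7) = -20
= [[66, 46], [-40, -20]]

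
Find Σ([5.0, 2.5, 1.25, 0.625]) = 5.0 + 2.5 + 1.25 + 0.625
= 9.375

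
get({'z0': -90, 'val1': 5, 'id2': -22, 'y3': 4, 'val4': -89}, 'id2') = -22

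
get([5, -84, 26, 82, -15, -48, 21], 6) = 21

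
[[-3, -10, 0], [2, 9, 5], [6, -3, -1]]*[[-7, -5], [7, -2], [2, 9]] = C[0][0] = (-3)*(-7) + (-10)*(7) + (0)*(2) = -49
C[0][1] = (-3)*(-5) + (-10)*(-2) + (0)*(9) = 35
C[1][0] = (2)*(-7) + (9)*(7) + (5)*(2) = 59
C[1][1] = (2)*(-5) + (9)*(-2) + (5)*(9) = 17
C[2][0] = (6)*(-7) + (-3)*(7) + (-1)*(2) = -65
C[2][1] = (6)*(-5) + (-3)*(-2) + (-1)*(9) = -33
= [[-49, 35], [59, 17], [-65, -33]]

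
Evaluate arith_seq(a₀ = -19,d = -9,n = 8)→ [-19, -28, -37, -46, -55, -64, -73, -82]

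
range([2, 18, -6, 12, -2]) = 24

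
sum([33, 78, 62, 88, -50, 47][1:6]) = 225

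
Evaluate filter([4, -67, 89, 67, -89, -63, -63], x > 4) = [89, 67]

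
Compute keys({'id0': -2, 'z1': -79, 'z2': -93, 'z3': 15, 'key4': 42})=['id0', 'z1', 'z2', 'z3', 'key4']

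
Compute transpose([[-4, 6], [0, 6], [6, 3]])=[[-4, 0, 6], [6, 6, 3]]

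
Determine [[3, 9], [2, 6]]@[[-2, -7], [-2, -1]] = C[0][0] = (3)*(-2) + (9)*(-2) = -24
C[0][1] = (3)*(-7) + (9)*(-1) = -30
C[1][0] = (2)*(-2) + (6)*(-2) = -16
C[1][1] = (2)*(-7) + (6)*(-1) = -20
= [[-24, -30], [-16, -20]]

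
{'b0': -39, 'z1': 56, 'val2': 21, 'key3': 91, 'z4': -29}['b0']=-39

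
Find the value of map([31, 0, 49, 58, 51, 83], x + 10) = 31+10=41, 0+10=10, 49+10=59, 58+10=68, 51+10=61, 83+10=93
= [41, 10, 59, 68, 61, 93]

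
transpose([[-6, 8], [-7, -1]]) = [[-6, -7], [8, -1]]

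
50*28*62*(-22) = -1909600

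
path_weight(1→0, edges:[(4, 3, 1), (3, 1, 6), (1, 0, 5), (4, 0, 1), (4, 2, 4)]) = 5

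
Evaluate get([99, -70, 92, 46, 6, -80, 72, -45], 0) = 99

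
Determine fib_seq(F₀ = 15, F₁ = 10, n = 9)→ F_2 = F_1 + F_0 = 25
F_3 = F_2 + F_1 = 35
F_4 = F_3 + F_2 = 60
...
= [15, 10, 25, 35, 60, 95, 155, 250, 405]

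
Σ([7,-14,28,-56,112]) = 77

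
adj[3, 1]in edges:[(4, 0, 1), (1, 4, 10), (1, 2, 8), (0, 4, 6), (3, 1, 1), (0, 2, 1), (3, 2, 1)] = 1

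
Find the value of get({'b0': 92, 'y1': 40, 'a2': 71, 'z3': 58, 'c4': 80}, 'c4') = 80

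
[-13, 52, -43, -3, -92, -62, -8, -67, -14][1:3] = [52, -43]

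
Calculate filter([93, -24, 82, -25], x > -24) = [93, 82]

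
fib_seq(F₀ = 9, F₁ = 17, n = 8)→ [9, 17, 26, 43, 69, 112, 181, 293]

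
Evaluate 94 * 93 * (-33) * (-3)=865458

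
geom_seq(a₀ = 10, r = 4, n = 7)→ [10, 40, 160, 640, 2560, 10240, 40960]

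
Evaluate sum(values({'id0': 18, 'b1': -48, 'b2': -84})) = 18 + (-48) + (-84)
= -114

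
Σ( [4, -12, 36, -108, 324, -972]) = 4 + -12 + 36 + -108 + 324 + -972
= -728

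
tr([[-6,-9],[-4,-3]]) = diagonal: (-6) + (-3)
= -9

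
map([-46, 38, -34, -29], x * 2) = -46*2=-92, 38*2=76, -34*2=-68, -29*2=-58
= [-92, 76, -68, -58]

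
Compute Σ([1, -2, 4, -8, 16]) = 1 + -2 + 4 + -8 + 16
= 11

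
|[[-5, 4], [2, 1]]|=(-5)*(1) - (4)*(2)
= -13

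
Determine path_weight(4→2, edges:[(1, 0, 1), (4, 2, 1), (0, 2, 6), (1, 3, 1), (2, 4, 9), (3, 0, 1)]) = w(4→2)=1
= 1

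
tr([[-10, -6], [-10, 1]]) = -9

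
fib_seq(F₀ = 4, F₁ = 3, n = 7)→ [4, 3, 7, 10, 17, 27, 44]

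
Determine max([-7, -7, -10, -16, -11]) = -7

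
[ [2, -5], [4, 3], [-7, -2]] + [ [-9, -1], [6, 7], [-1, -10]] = [[-7, -6], [10, 10], [-8, -12]]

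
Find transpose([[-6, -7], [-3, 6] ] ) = [[-6, -3], [-7, 6]]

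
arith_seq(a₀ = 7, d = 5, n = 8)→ [7, 12, 17, 22, 27, 32, 37, 42]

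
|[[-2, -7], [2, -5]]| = 24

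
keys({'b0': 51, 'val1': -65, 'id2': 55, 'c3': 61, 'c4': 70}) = ['b0', 'val1', 'id2', 'c3', 'c4']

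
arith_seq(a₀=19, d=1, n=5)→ [19, 20, 21, 22, 23]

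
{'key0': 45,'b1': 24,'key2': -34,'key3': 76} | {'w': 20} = {'key0': 45, 'b1': 24, 'key2': -34, 'key3': 76, 'w': 20}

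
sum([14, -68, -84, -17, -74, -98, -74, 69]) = 14 + (-68) + (-84) + (-17) + (-74) + (-98) + (-74) + 69
= -332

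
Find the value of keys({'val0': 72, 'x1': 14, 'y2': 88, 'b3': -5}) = ['val0', 'x1', 'y2', 'b3']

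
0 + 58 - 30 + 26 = 54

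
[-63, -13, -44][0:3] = [-63, -13, -44]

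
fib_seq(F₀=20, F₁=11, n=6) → F_2 = F_1 + F_0 = 31
F_3 = F_2 + F_1 = 42
F_4 = F_3 + F_2 = 73
...
= [20, 11, 31, 42, 73, 115]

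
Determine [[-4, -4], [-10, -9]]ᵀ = [[-4, -10], [-4, -9]]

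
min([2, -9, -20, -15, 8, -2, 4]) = -20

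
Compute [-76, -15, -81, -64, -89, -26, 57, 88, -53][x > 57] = keep x where x > 57: -76✗, -15✗, -81✗, -64✗, -89✗, -26✗, 57✗, 88✓, -53✗
= [88]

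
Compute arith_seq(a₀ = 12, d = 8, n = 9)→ [12, 20, 28, 36, 44, 52, 60, 68, 76]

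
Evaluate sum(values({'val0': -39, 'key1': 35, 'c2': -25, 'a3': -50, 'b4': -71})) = (-39) + 35 + (-25) + (-50) + (-71)
= -150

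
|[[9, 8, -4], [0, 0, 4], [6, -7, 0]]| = 444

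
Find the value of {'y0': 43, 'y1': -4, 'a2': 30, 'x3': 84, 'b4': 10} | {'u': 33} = {'y0': 43, 'y1': -4, 'a2': 30, 'x3': 84, 'b4': 10, 'u': 33}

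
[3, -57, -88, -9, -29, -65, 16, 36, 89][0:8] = [3, -57, -88, -9, -29, -65, 16, 36]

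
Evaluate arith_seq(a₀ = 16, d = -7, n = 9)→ a_0 = 16 + 0*-7 = 16
a_1 = 16 + 1*-7 = 9
a_2 = 16 + 2*-7 = 2
...
= [16, 9, 2, -5, -12, -19, -26, -33, -40]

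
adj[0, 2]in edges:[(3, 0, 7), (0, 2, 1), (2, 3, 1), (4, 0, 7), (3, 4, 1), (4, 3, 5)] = 1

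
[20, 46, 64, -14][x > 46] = [64]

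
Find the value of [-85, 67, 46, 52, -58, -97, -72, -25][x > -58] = [67, 46, 52, -25]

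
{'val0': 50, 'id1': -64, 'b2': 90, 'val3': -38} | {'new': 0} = {'val0': 50, 'id1': -64, 'b2': 90, 'val3': -38, 'new': 0}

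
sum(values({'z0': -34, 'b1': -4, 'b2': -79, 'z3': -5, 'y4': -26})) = (-34) + (-4) + (-79) + (-5) + (-26)
= -148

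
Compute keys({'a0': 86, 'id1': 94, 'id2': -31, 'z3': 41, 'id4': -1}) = ['a0', 'id1', 'id2', 'z3', 'id4']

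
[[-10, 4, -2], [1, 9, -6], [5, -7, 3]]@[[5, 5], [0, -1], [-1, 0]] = [[-48, -54], [11, -4], [22, 32]]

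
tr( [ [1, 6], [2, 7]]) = diagonal: 1 + 7
= 8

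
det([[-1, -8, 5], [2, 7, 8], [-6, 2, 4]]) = 666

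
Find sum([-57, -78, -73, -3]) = (-57) + (-78) + (-73) + (-3)
= -211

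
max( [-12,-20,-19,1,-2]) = 1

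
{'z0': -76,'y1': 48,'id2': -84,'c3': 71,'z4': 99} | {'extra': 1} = {'z0': -76, 'y1': 48, 'id2': -84, 'c3': 71, 'z4': 99, 'extra': 1}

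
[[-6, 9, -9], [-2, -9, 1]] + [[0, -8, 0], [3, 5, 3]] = [[-6, 1, -9], [1, -4, 4]]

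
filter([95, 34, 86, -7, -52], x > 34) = keep x where x > 34: 95✓, 34✗, 86✓, -7✗, -52✗
= [95, 86]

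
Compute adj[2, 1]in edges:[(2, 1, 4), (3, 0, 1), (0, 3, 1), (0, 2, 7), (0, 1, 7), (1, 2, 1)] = 4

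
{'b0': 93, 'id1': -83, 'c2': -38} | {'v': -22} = {'b0': 93, 'id1': -83, 'c2': -38, 'v': -22}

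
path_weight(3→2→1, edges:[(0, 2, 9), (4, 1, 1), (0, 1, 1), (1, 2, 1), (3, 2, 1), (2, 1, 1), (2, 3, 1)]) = 2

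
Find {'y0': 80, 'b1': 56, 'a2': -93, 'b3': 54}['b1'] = 56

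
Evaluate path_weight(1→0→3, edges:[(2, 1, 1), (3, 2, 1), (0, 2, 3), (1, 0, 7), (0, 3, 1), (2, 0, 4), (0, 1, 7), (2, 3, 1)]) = w(1→0)=7 + w(0→3)=1
= 8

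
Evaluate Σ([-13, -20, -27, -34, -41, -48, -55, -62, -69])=(-13) + (-20) + (-27) + (-34) + (-41) + (-48) + (-55) + (-62) + (-69)
= -369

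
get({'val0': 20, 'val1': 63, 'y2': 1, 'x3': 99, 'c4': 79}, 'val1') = 63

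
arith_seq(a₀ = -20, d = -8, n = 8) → [-20, -28, -36, -44, -52, -60, -68, -76]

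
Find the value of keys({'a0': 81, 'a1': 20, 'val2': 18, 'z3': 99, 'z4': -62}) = ['a0', 'a1', 'val2', 'z3', 'z4']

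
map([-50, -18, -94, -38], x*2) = -50*2=-100, -18*2=-36, -94*2=-188, -38*2=-76
= [-100, -36, -188, -76]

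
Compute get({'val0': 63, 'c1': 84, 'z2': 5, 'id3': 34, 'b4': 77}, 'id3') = 34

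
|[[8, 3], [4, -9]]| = -84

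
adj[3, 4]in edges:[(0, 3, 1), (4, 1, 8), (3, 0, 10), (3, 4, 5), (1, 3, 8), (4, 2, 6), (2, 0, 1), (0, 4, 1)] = 5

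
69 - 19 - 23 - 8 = 19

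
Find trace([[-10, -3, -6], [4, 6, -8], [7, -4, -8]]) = -12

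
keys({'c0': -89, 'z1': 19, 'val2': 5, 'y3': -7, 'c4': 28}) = ['c0', 'z1', 'val2', 'y3', 'c4']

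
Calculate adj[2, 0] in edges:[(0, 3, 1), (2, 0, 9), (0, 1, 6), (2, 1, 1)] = 9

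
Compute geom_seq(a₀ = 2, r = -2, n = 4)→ [2, -4, 8, -16]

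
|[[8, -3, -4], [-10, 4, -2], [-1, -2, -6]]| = -146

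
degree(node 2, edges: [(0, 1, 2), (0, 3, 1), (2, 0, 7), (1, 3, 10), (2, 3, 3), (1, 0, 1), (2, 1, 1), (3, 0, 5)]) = incident: (2,0), (2,3), (2,1)
= 3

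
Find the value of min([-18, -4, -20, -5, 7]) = -20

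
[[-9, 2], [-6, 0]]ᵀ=[[-9, -6], [2, 0]]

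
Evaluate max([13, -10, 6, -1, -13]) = 13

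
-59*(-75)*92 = 407100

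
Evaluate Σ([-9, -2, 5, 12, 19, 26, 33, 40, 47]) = 171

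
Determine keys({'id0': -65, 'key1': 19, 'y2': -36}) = ['id0', 'key1', 'y2']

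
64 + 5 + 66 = 135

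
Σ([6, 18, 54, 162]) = 6 + 18 + 54 + 162
= 240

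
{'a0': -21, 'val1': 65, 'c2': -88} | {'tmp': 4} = {'a0': -21, 'val1': 65, 'c2': -88, 'tmp': 4}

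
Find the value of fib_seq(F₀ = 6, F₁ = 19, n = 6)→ F_2 = F_1 + F_0 = 25
F_3 = F_2 + F_1 = 44
F_4 = F_3 + F_2 = 69
...
= [6, 19, 25, 44, 69, 113]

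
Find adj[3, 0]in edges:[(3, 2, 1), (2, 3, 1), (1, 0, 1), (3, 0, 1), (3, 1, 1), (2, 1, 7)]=1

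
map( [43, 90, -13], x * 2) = [86, 180, -26]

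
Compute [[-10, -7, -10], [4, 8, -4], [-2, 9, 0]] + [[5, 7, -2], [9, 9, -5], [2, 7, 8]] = [[-5, 0, -12], [13, 17, -9], [0, 16, 8]]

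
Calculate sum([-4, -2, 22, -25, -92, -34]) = (-4) + (-2) + 22 + (-25) + (-92) + (-34)
= -135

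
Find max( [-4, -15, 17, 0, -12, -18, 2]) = 17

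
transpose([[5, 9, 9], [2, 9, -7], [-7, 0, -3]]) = [[5, 2, -7], [9, 9, 0], [9, -7, -3]]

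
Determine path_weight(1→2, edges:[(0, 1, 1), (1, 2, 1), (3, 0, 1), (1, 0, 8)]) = 1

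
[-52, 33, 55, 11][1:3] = [33, 55]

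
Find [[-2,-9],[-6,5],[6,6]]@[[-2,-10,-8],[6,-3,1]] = C[0][0] = (-2)*(-2) + (-9)*(6) = -50
C[0][1] = (-2)*(-10) + (-9)*(-3) = 47
C[0][2] = (-2)*(-8) + (-9)*(1) = 7
C[1][0] = (-6)*(-2) + (5)*(6) = 42
C[1][1] = (-6)*(-10) + (5)*(-3) = 45
C[1][2] = (-6)*(-8) + (5)*(1) = 53
... (3 more cells)
= [[-50, 47, 7], [42, 45, 53], [24, -78, -42]]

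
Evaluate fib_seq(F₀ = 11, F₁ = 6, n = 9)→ [11, 6, 17, 23, 40, 63, 103, 166, 269]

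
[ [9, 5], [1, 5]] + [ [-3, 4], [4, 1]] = [[6, 9], [5, 6]]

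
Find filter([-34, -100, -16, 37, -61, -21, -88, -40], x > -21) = [-16, 37]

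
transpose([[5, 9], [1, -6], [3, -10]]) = [[5, 1, 3], [9, -6, -10]]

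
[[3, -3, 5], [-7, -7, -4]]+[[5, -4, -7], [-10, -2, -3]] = [[8, -7, -2], [-17, -9, -7]]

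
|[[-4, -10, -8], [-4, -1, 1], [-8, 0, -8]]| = (1)*(-4)*det([[-1, 1], [0, -8]]) + (-1)*(-10)*det([[-4, 1], [-8, -8]]) + (1)*(-8)*det([[-4, -1], [-8, 0]])
= -32 + 400 + 64
= 432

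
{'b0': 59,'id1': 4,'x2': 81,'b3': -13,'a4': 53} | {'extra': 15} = {'b0': 59, 'id1': 4, 'x2': 81, 'b3': -13, 'a4': 53, 'extra': 15}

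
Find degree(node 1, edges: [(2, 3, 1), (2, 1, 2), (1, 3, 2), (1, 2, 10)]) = incident: (2,1), (1,3), (1,2)
= 3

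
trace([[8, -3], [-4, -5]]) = 3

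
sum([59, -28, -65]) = 59 + (-28) + (-65)
= -34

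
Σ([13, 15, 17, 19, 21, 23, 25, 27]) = 13 + 15 + 17 + 19 + 21 + 23 + 25 + 27
= 160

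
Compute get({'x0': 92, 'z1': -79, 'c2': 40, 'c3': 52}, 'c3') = 52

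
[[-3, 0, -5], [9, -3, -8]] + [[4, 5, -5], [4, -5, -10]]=[[1, 5, -10], [13, -8, -18]]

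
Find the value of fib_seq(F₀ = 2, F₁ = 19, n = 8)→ [2, 19, 21, 40, 61, 101, 162, 263]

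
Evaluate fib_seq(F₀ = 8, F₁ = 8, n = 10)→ F_2 = F_1 + F_0 = 16
F_3 = F_2 + F_1 = 24
F_4 = F_3 + F_2 = 40
...
= [8, 8, 16, 24, 40, 64, 104, 168, 272, 440]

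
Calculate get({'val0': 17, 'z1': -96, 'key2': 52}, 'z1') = -96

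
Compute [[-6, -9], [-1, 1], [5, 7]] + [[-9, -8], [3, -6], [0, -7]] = [[-15, -17], [2, -5], [5, 0]]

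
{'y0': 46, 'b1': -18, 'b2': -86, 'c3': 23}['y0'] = 46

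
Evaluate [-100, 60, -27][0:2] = [-100, 60]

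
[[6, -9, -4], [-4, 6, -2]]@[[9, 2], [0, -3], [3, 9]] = C[0][0] = (6)*(9) + (-9)*(0) + (-4)*(3) = 42
C[0][1] = (6)*(2) + (-9)*(-3) + (-4)*(9) = 3
C[1][0] = (-4)*(9) + (6)*(0) + (-2)*(3) = -42
C[1][1] = (-4)*(2) + (6)*(-3) + (-2)*(9) = -44
= [[42, 3], [-42, -44]]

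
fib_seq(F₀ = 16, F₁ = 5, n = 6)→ [16, 5, 21, 26, 47, 73]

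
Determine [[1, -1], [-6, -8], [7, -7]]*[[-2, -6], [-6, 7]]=C[0][0] = (1)*(-2) + (-1)*(-6) = 4
C[0][1] = (1)*(-6) + (-1)*(7) = -13
C[1][0] = (-6)*(-2) + (-8)*(-6) = 60
C[1][1] = (-6)*(-6) + (-8)*(7) = -20
C[2][0] = (7)*(-2) + (-7)*(-6) = 28
C[2][1] = (7)*(-6) + (-7)*(7) = -91
= [[4, -13], [60, -20], [28, -91]]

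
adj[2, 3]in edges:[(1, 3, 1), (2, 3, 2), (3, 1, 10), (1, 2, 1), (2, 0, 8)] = 2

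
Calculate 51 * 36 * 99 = 181764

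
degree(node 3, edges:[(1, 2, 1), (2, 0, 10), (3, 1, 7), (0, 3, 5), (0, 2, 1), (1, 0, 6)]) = incident: (3,1), (0,3)
= 2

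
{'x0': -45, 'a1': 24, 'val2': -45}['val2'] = -45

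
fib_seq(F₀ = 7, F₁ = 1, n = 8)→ [7, 1, 8, 9, 17, 26, 43, 69]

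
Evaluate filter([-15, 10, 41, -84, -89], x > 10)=[41]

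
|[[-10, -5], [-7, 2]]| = -55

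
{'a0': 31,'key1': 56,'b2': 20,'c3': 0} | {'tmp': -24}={'a0': 31, 'key1': 56, 'b2': 20, 'c3': 0, 'tmp': -24}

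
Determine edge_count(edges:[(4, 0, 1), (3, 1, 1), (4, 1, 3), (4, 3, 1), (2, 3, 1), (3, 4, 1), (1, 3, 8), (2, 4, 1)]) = 8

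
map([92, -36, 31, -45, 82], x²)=(92)²=8464, (-36)²=1296, (31)²=961, (-45)²=2025, (82)²=6724
= [8464, 1296, 961, 2025, 6724]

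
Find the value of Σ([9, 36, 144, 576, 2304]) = 3069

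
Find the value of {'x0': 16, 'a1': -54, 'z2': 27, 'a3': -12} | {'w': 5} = {'x0': 16, 'a1': -54, 'z2': 27, 'a3': -12, 'w': 5}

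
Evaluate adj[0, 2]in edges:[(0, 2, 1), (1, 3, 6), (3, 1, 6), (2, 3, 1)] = 1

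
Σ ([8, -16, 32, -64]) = 8 + -16 + 32 + -64
= -40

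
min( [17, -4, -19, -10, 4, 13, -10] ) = -19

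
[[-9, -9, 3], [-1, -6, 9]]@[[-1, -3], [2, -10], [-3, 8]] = [[-18, 141], [-38, 135]]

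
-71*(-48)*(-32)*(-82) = 8942592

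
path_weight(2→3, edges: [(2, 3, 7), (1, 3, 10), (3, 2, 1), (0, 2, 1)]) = 7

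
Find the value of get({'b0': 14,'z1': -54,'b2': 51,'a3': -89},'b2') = 51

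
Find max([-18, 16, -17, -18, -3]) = 16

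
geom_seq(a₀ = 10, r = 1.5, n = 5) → [10.0, 15.0, 22.5, 33.75, 50.625]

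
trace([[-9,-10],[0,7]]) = -2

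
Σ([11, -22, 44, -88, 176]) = 121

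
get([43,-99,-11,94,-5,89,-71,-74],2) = -11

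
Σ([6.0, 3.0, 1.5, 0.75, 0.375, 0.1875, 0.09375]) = 6.0 + 3.0 + 1.5 + 0.75 + 0.375 + 0.1875 + 0.09375
= 11.90625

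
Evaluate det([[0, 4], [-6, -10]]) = (0)*(-10) - (4)*(-6)
= 24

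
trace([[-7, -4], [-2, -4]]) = -11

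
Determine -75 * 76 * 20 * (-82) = 9348000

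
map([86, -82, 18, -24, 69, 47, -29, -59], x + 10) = 86+10=96, -82+10=-72, 18+10=28, -24+10=-14, 69+10=79, 47+10=57, -29+10=-19, -59+10=-49
= [96, -72, 28, -14, 79, 57, -19, -49]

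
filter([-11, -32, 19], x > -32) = keep x where x > -32: -11✓, -32✗, 19✓
= [-11, 19]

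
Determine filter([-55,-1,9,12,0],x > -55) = [-1, 9, 12, 0]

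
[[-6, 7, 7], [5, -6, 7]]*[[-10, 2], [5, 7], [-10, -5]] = C[0][0] = (-6)*(-10) + (7)*(5) + (7)*(-10) = 25
C[0][1] = (-6)*(2) + (7)*(7) + (7)*(-5) = 2
C[1][0] = (5)*(-10) + (-6)*(5) + (7)*(-10) = -150
C[1][1] = (5)*(2) + (-6)*(7) + (7)*(-5) = -67
= [[25, 2], [-150, -67]]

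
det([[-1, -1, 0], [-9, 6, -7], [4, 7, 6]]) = -111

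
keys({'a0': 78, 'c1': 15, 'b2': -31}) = ['a0', 'c1', 'b2']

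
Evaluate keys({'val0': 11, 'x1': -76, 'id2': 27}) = ['val0', 'x1', 'id2']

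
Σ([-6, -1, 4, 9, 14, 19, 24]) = (-6) + (-1) + 4 + 9 + 14 + 19 + 24
= 63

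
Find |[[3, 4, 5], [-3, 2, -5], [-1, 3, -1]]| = (1)*(3)*det([[2, -5], [3, -1]]) + (-1)*(4)*det([[-3, -5], [-1, -1]]) + (1)*(5)*det([[-3, 2], [-1, 3]])
= 39 + 8 + -35
= 12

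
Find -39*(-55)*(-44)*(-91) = 8588580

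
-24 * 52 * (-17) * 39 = 827424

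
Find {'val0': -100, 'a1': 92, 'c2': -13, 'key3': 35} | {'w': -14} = {'val0': -100, 'a1': 92, 'c2': -13, 'key3': 35, 'w': -14}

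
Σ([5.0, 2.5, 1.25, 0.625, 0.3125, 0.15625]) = 5.0 + 2.5 + 1.25 + 0.625 + 0.3125 + 0.15625
= 9.84375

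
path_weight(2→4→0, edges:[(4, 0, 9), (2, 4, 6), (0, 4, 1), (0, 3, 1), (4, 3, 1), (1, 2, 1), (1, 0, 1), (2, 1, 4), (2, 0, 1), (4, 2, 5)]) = w(2→4)=6 + w(4→0)=9
= 15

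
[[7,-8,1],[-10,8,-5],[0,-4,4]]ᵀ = [[7, -10, 0], [-8, 8, -4], [1, -5, 4]]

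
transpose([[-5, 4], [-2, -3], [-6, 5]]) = [[-5, -2, -6], [4, -3, 5]]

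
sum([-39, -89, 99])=-29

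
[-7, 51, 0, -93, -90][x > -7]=keep x where x > -7: -7✗, 51✓, 0✓, -93✗, -90✗
= [51, 0]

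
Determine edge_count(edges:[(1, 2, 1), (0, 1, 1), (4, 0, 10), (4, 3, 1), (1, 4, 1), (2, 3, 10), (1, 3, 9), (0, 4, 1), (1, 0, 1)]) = 9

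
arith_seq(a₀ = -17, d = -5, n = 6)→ [-17, -22, -27, -32, -37, -42]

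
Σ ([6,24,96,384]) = 6 + 24 + 96 + 384
= 510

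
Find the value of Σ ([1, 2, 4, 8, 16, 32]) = 1 + 2 + 4 + 8 + 16 + 32
= 63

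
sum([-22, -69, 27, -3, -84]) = -151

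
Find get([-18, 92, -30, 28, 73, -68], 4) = 73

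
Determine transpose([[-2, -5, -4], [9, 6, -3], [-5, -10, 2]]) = [[-2, 9, -5], [-5, 6, -10], [-4, -3, 2]]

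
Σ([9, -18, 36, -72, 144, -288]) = -189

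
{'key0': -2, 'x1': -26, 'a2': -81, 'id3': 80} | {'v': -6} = {'key0': -2, 'x1': -26, 'a2': -81, 'id3': 80, 'v': -6}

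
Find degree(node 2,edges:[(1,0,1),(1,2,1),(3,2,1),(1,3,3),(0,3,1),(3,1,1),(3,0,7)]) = 2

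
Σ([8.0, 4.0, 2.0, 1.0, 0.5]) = 15.5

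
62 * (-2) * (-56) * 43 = 298592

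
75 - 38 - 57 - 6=-26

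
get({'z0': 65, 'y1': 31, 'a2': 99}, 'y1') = 31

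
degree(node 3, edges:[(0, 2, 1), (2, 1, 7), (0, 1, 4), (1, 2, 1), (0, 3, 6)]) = 1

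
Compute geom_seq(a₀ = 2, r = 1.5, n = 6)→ [2.0, 3.0, 4.5, 6.75, 10.125, 15.1875]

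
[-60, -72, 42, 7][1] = -72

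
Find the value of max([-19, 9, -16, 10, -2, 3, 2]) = 10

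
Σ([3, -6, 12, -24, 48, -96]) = 3 + -6 + 12 + -24 + 48 + -96
= -63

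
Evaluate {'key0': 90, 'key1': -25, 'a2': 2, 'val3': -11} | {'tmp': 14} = {'key0': 90, 'key1': -25, 'a2': 2, 'val3': -11, 'tmp': 14}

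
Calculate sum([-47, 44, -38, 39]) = -2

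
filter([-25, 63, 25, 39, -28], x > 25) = keep x where x > 25: -25✗, 63✓, 25✗, 39✓, -28✗
= [63, 39]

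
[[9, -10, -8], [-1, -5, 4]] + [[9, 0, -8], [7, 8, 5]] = [[18, -10, -16], [6, 3, 9]]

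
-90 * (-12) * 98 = 105840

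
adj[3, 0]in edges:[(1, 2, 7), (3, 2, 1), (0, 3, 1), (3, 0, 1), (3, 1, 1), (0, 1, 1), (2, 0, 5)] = 1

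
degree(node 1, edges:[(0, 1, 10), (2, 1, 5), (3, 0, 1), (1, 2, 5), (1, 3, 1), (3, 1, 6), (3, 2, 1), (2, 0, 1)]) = 5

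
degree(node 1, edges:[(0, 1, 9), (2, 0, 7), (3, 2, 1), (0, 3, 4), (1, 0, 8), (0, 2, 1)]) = incident: (0,1), (1,0)
= 2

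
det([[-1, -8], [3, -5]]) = 29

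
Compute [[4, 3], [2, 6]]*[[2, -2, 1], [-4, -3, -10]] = [[-4, -17, -26], [-20, -22, -58]]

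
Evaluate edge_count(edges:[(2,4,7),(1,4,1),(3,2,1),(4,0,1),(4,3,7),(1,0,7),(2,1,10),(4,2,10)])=8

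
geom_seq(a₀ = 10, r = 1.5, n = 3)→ a_0 = 10*1.5^0 = 10.0
a_1 = 10*1.5^1 = 15.0
a_2 = 10*1.5^2 = 22.5
= [10.0, 15.0, 22.5]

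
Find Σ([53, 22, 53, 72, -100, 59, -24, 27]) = 162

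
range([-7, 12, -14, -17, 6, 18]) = 35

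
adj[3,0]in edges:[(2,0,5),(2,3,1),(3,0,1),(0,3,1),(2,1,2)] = 1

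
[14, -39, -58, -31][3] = -31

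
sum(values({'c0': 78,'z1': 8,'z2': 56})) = 78 + 8 + 56
= 142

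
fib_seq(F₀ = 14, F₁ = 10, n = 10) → [14, 10, 24, 34, 58, 92, 150, 242, 392, 634]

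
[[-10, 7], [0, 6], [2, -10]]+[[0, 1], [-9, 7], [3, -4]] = [[-10, 8], [-9, 13], [5, -14]]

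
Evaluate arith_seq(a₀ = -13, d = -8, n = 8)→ a_0 = -13 + 0*-8 = -13
a_1 = -13 + 1*-8 = -21
a_2 = -13 + 2*-8 = -29
...
= [-13, -21, -29, -37, -45, -53, -61, -69]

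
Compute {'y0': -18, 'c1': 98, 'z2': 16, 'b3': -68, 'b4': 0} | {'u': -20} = {'y0': -18, 'c1': 98, 'z2': 16, 'b3': -68, 'b4': 0, 'u': -20}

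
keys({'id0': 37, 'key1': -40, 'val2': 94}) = ['id0', 'key1', 'val2']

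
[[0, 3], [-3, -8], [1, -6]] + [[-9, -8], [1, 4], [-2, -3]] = [[-9, -5], [-2, -4], [-1, -9]]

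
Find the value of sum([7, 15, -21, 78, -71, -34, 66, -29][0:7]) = 40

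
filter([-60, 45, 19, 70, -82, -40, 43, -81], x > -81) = [-60, 45, 19, 70, -40, 43]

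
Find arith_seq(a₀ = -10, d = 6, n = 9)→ a_0 = -10 + 0*6 = -10
a_1 = -10 + 1*6 = -4
a_2 = -10 + 2*6 = 2
...
= [-10, -4, 2, 8, 14, 20, 26, 32, 38]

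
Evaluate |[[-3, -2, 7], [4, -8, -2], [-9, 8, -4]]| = -492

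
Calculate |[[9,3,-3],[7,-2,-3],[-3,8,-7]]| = 366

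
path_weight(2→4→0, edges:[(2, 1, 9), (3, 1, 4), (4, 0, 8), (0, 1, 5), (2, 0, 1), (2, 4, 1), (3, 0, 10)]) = w(2→4)=1 + w(4→0)=8
= 9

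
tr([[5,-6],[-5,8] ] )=13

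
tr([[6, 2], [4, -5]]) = 1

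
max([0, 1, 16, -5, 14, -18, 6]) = 16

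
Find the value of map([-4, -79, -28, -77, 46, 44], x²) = [16, 6241, 784, 5929, 2116, 1936]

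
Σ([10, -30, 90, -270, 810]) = 10 + -30 + 90 + -270 + 810
= 610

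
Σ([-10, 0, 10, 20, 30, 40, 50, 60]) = 200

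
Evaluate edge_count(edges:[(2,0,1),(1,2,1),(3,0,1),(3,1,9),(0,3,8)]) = 5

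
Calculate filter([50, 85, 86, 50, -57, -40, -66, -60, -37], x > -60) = keep x where x > -60: 50✓, 85✓, 86✓, 50✓, -57✓, -40✓, -66✗, -60✗, -37✓
= [50, 85, 86, 50, -57, -40, -37]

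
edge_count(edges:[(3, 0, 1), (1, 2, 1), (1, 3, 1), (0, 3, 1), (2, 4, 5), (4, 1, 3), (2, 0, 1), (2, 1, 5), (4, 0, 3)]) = 9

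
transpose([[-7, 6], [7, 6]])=[[-7, 7], [6, 6]]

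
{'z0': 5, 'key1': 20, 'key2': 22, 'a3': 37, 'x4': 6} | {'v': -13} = {'z0': 5, 'key1': 20, 'key2': 22, 'a3': 37, 'x4': 6, 'v': -13}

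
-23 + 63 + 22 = 62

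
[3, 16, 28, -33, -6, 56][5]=56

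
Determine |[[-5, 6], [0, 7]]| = -35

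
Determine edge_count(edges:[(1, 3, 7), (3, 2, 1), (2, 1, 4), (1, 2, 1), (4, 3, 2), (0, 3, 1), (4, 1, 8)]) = 7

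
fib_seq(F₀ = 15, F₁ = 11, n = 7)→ [15, 11, 26, 37, 63, 100, 163]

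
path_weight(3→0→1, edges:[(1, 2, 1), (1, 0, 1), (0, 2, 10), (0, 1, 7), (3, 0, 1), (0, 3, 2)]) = w(3→0)=1 + w(0→1)=7
= 8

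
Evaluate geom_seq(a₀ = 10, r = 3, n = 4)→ a_0 = 10*3^0 = 10
a_1 = 10*3^1 = 30
a_2 = 10*3^2 = 90
...
= [10, 30, 90, 270]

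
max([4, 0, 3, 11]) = 11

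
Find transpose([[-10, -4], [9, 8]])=[[-10, 9], [-4, 8]]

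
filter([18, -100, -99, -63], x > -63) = [18]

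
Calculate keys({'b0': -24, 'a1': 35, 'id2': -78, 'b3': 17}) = ['b0', 'a1', 'id2', 'b3']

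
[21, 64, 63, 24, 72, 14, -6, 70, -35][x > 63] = [64, 72, 70]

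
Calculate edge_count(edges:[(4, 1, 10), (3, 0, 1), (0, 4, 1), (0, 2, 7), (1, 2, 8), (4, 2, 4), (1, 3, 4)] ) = 7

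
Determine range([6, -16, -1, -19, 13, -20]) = 33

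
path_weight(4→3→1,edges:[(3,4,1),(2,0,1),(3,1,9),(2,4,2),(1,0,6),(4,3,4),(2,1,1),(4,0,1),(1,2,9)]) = 13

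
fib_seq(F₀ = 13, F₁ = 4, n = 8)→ F_2 = F_1 + F_0 = 17
F_3 = F_2 + F_1 = 21
F_4 = F_3 + F_2 = 38
...
= [13, 4, 17, 21, 38, 59, 97, 156]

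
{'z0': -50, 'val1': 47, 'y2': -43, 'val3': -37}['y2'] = -43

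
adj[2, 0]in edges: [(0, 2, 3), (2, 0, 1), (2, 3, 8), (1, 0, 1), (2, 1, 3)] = 1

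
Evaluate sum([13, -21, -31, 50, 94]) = 13 + (-21) + (-31) + 50 + 94
= 105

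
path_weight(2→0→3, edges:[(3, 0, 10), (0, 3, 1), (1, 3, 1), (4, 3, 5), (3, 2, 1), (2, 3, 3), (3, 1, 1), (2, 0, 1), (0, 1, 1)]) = w(2→0)=1 + w(0→3)=1
= 2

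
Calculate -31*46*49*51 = -3563574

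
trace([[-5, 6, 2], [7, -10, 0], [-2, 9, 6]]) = -9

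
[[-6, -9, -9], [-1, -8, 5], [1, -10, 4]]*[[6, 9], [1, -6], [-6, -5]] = [[9, 45], [-44, 14], [-28, 49]]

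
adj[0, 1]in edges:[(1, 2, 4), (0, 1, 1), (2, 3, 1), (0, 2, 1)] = 1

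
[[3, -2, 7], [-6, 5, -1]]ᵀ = [[3, -6], [-2, 5], [7, -1]]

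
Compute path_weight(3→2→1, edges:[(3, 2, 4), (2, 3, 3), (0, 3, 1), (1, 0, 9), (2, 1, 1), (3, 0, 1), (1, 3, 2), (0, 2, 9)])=5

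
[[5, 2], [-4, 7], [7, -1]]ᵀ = [[5, -4, 7], [2, 7, -1]]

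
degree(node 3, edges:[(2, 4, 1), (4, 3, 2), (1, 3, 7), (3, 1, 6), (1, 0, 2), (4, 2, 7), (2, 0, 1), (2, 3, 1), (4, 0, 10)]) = 4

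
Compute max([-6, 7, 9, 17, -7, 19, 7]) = 19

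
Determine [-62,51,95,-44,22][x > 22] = keep x where x > 22: -62✗, 51✓, 95✓, -44✗, 22✗
= [51, 95]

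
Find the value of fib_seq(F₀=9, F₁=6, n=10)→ [9, 6, 15, 21, 36, 57, 93, 150, 243, 393]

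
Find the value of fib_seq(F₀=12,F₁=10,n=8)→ F_2 = F_1 + F_0 = 22
F_3 = F_2 + F_1 = 32
F_4 = F_3 + F_2 = 54
...
= [12, 10, 22, 32, 54, 86, 140, 226]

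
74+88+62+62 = 286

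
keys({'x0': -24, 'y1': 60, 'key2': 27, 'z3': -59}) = ['x0', 'y1', 'key2', 'z3']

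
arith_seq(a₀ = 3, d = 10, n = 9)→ a_0 = 3 + 0*10 = 3
a_1 = 3 + 1*10 = 13
a_2 = 3 + 2*10 = 23
...
= [3, 13, 23, 33, 43, 53, 63, 73, 83]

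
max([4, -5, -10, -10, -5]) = 4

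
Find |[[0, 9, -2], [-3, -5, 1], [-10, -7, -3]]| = -113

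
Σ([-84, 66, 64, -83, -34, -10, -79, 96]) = -64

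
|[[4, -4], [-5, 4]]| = (4)*(4) - (-4)*(-5)
= -4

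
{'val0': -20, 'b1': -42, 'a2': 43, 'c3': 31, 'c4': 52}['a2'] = 43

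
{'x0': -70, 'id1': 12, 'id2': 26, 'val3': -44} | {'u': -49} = {'x0': -70, 'id1': 12, 'id2': 26, 'val3': -44, 'u': -49}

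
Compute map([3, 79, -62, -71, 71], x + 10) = 3+10=13, 79+10=89, -62+10=-52, -71+10=-61, 71+10=81
= [13, 89, -52, -61, 81]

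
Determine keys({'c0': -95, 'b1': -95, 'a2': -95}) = ['c0', 'b1', 'a2']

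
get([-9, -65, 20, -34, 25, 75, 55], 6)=55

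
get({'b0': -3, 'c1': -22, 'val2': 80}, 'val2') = 80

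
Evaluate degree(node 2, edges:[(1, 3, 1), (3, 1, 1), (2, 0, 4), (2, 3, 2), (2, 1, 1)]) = 3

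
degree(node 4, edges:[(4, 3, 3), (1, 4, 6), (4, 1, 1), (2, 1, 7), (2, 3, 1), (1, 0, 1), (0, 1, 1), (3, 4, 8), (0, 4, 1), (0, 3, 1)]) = incident: (4,3), (1,4), (4,1), (3,4), (0,4)
= 5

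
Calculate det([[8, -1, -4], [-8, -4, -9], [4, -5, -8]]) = (1)*(8)*det([[-4, -9], [-5, -8]]) + (-1)*(-1)*det([[-8, -9], [4, -8]]) + (1)*(-4)*det([[-8, -4], [4, -5]])
= -104 + 100 + -224
= -228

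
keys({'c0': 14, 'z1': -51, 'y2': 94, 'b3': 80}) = ['c0', 'z1', 'y2', 'b3']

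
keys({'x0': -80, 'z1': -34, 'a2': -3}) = ['x0', 'z1', 'a2']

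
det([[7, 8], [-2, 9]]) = 79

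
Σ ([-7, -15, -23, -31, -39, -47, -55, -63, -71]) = (-7) + (-15) + (-23) + (-31) + (-39) + (-47) + (-55) + (-63) + (-71)
= -351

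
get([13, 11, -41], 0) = 13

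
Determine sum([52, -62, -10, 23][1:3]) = slice → [-62, -10]
(-62) + (-10)
= -72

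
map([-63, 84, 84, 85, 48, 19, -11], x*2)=[-126, 168, 168, 170, 96, 38, -22]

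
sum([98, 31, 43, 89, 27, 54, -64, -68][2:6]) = 213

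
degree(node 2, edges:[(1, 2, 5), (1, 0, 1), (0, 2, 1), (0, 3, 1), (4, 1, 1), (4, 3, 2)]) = 2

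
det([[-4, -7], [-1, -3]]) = 5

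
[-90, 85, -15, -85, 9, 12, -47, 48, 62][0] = -90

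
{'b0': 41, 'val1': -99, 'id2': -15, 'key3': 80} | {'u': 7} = {'b0': 41, 'val1': -99, 'id2': -15, 'key3': 80, 'u': 7}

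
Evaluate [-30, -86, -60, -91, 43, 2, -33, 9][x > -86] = keep x where x > -86: -30✓, -86✗, -60✓, -91✗, 43✓, 2✓, -33✓, 9✓
= [-30, -60, 43, 2, -33, 9]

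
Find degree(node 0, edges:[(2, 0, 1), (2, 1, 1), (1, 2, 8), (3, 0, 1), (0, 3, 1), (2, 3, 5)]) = 3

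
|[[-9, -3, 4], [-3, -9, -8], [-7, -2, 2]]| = (1)*(-9)*det([[-9, -8], [-2, 2]]) + (-1)*(-3)*det([[-3, -8], [-7, 2]]) + (1)*(4)*det([[-3, -9], [-7, -2]])
= 306 + -186 + -228
= -108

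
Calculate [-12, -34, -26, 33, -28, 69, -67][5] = 69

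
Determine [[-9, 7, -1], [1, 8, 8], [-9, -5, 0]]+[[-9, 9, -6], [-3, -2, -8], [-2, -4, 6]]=[[-18, 16, -7], [-2, 6, 0], [-11, -9, 6]]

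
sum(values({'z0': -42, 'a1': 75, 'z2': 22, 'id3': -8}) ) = 47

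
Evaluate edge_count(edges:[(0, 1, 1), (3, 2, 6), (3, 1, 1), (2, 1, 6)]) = 4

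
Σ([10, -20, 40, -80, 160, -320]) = -210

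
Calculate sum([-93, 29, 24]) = -40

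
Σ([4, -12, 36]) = 28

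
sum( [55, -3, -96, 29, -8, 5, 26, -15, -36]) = 55 + (-3) + (-96) + 29 + (-8) + 5 + 26 + (-15) + (-36)
= -43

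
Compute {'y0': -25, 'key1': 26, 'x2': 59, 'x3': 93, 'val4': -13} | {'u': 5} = {'y0': -25, 'key1': 26, 'x2': 59, 'x3': 93, 'val4': -13, 'u': 5}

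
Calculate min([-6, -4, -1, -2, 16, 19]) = -6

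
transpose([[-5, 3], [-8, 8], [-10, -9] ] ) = [[-5, -8, -10], [3, 8, -9]]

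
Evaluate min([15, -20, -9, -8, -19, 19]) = -20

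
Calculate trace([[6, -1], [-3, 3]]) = 9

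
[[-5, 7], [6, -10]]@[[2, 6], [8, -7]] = C[0][0] = (-5)*(2) + (7)*(8) = 46
C[0][1] = (-5)*(6) + (7)*(-7) = -79
C[1][0] = (6)*(2) + (-10)*(8) = -68
C[1][1] = (6)*(6) + (-10)*(-7) = 106
= [[46, -79], [-68, 106]]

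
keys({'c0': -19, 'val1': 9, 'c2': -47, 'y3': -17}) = ['c0', 'val1', 'c2', 'y3']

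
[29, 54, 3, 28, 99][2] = 3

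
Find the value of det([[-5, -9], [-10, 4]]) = (-5)*(4) - (-9)*(-10)
= -110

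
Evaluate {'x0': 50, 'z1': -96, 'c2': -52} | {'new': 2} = {'x0': 50, 'z1': -96, 'c2': -52, 'new': 2}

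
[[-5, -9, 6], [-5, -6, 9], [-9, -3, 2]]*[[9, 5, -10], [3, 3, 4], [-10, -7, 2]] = [[-132, -94, 26], [-153, -106, 44], [-110, -68, 82]]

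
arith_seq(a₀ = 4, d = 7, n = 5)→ [4, 11, 18, 25, 32]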